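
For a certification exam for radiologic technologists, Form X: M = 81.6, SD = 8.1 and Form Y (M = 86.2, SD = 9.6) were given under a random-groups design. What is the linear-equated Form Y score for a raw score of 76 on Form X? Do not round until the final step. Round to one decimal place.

79.6

Linear equating: y = (SD_Y/SD_X)(x − M_X) + M_Y
y = (9.6/8.1)(76 − 81.6) + 86.2
y = 1.185185 × -5.6 + 86.2 = -6.6370 + 86.2 = 79.6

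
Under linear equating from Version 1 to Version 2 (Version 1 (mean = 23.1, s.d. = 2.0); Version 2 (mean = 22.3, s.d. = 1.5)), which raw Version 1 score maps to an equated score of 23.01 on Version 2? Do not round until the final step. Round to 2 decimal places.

Invert y = (SD_Y/SD_X)(x − M_X) + M_Y:
x = (SD_X/SD_Y)(y − M_Y) + M_X = (2.0/1.5)(23.01 − 22.3) + 23.1
x = 1.333333 × 0.710 + 23.1 = 24.05

24.05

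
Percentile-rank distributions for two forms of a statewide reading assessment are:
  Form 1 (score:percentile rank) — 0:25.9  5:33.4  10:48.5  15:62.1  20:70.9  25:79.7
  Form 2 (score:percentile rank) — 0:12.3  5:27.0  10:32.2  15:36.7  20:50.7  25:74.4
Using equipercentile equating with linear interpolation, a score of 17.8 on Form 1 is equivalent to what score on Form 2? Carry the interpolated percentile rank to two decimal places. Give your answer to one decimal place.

23.4

PR of 17.8 on Form 1: 62.1 + (17.8 − 15)/(20 − 15) × (70.9 − 62.1) = 67.03
On Form 2, PR 67.03 falls between score 20 (PR 50.7) and 25 (PR 74.4).
Interpolate: 20 + (67.03 − 50.7)/(74.4 − 50.7) × (25 − 20) = 23.4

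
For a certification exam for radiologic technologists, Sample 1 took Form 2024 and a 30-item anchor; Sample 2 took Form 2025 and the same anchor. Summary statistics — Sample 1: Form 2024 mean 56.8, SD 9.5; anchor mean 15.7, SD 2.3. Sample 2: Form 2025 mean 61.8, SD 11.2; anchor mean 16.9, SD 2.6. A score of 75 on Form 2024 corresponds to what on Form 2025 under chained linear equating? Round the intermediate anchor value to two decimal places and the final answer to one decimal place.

75.6

Form 2024 → anchor (Sample 1): v = (2.3/9.5)(75 − 56.8) + 15.7 = 20.11
anchor → Form 2025 (Sample 2): y = (11.2/2.6)(20.11 − 16.9) + 61.8 = 75.6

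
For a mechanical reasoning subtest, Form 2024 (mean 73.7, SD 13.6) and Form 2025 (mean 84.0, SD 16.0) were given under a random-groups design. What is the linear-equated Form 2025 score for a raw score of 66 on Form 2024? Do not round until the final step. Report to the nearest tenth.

Linear equating: y = (SD_Y/SD_X)(x − M_X) + M_Y
y = (16.0/13.6)(66 − 73.7) + 84.0
y = 1.176471 × -7.7 + 84.0 = -9.0588 + 84.0 = 74.9

74.9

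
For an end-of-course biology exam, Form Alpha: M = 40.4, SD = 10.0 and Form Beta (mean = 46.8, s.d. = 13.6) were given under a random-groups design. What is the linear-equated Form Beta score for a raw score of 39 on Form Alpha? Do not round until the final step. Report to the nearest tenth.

Linear equating: y = (SD_Y/SD_X)(x − M_X) + M_Y
y = (13.6/10.0)(39 − 40.4) + 46.8
y = 1.360000 × -1.4 + 46.8 = -1.9040 + 46.8 = 44.9

44.9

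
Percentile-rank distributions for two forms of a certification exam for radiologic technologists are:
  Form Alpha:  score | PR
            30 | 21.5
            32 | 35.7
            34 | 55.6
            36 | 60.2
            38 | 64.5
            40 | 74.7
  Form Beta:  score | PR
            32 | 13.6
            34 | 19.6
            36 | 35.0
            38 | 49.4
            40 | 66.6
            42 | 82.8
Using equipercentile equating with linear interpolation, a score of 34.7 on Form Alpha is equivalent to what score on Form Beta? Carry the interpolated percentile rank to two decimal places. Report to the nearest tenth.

PR of 34.7 on Form Alpha: 55.6 + (34.7 − 34)/(36 − 34) × (60.2 − 55.6) = 57.21
On Form Beta, PR 57.21 falls between score 38 (PR 49.4) and 40 (PR 66.6).
Interpolate: 38 + (57.21 − 49.4)/(66.6 − 49.4) × (40 − 38) = 38.9

38.9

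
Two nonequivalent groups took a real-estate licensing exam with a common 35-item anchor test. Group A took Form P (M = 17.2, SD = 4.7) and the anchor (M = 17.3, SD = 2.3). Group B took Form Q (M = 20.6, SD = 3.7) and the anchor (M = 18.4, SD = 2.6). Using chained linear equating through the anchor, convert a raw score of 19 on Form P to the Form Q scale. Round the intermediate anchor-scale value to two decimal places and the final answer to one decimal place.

Form P → anchor (Group A): v = (2.3/4.7)(19 − 17.2) + 17.3 = 18.18
anchor → Form Q (Group B): y = (3.7/2.6)(18.18 − 18.4) + 20.6 = 20.3

20.3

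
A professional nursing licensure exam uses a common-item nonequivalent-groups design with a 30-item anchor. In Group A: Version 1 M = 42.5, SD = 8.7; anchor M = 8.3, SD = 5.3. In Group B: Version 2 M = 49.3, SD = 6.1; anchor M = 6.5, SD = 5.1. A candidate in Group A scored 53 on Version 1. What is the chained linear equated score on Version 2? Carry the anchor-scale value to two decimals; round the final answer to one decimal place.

Version 1 → anchor (Group A): v = (5.3/8.7)(53 − 42.5) + 8.3 = 14.70
anchor → Version 2 (Group B): y = (6.1/5.1)(14.70 − 6.5) + 49.3 = 59.1

59.1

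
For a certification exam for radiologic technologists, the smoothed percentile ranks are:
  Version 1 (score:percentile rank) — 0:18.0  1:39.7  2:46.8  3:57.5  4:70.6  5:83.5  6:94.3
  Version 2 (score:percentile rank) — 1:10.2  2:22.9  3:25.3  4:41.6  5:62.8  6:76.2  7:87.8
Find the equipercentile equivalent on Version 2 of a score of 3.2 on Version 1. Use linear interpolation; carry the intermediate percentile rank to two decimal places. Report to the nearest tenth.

4.9

PR of 3.2 on Version 1: 57.5 + (3.2 − 3)/(4 − 3) × (70.6 − 57.5) = 60.12
On Version 2, PR 60.12 falls between score 4 (PR 41.6) and 5 (PR 62.8).
Interpolate: 4 + (60.12 − 41.6)/(62.8 − 41.6) × (5 − 4) = 4.9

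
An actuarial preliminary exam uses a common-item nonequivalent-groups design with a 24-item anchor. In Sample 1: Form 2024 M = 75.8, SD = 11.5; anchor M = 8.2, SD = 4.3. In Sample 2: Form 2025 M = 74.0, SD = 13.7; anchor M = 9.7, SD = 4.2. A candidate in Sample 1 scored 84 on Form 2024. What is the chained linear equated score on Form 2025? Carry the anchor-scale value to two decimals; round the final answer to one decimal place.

79.1

Form 2024 → anchor (Sample 1): v = (4.3/11.5)(84 − 75.8) + 8.2 = 11.27
anchor → Form 2025 (Sample 2): y = (13.7/4.2)(11.27 − 9.7) + 74.0 = 79.1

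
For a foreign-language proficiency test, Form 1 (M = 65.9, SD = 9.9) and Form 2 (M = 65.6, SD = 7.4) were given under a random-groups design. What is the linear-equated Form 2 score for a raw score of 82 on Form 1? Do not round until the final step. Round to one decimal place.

77.6

Linear equating: y = (SD_Y/SD_X)(x − M_X) + M_Y
y = (7.4/9.9)(82 − 65.9) + 65.6
y = 0.747475 × 16.1 + 65.6 = 12.0343 + 65.6 = 77.6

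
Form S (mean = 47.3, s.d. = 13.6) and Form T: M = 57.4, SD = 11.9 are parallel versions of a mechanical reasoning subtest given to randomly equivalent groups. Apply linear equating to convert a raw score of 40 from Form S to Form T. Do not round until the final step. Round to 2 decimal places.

Linear equating: y = (SD_Y/SD_X)(x − M_X) + M_Y
y = (11.9/13.6)(40 − 47.3) + 57.4
y = 0.875000 × -7.3 + 57.4 = -6.3875 + 57.4 = 51.01

51.01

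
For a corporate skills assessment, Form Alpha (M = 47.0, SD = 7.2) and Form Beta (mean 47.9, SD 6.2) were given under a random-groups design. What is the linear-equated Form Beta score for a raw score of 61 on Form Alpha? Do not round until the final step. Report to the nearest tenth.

Linear equating: y = (SD_Y/SD_X)(x − M_X) + M_Y
y = (6.2/7.2)(61 − 47.0) + 47.9
y = 0.861111 × 14.0 + 47.9 = 12.0556 + 47.9 = 60.0

60.0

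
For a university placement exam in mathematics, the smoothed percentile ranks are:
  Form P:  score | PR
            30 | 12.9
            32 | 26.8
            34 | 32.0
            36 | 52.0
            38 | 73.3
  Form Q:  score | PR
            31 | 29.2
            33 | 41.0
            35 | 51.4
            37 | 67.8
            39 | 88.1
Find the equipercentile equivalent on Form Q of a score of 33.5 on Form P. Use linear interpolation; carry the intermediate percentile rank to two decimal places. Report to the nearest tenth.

PR of 33.5 on Form P: 26.8 + (33.5 − 32)/(34 − 32) × (32.0 − 26.8) = 30.70
On Form Q, PR 30.70 falls between score 31 (PR 29.2) and 33 (PR 41.0).
Interpolate: 31 + (30.70 − 29.2)/(41.0 − 29.2) × (33 − 31) = 31.3

31.3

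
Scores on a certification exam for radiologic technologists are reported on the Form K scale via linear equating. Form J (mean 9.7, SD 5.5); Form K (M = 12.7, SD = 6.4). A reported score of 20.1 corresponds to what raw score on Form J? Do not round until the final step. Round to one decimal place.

Invert y = (SD_Y/SD_X)(x − M_X) + M_Y:
x = (SD_X/SD_Y)(y − M_Y) + M_X = (5.5/6.4)(20.1 − 12.7) + 9.7
x = 0.859375 × 7.400 + 9.7 = 16.1

16.1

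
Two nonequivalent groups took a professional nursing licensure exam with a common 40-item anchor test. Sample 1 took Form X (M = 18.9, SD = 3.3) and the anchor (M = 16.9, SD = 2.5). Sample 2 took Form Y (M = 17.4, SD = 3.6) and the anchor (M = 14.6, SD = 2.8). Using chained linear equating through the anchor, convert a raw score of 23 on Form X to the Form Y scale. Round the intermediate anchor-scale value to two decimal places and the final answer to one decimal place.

24.4

Form X → anchor (Sample 1): v = (2.5/3.3)(23 − 18.9) + 16.9 = 20.01
anchor → Form Y (Sample 2): y = (3.6/2.8)(20.01 − 14.6) + 17.4 = 24.4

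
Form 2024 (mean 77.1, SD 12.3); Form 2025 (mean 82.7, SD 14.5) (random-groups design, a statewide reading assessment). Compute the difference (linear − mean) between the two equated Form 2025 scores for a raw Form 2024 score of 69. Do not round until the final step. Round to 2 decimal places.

-1.45

Mean-equated: 69 + (82.7 − 77.1) = 74.60
Linear-equated: (14.5/12.3)(69 − 77.1) + 82.7 = 73.151
Difference = 73.151 − 74.60 = -1.45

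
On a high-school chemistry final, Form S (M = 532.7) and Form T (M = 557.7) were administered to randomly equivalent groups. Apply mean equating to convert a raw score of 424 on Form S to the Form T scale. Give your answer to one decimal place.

449.0

Mean equating: y = x + (M_Y − M_X) = 424 + (557.7 − 532.7) = 449.0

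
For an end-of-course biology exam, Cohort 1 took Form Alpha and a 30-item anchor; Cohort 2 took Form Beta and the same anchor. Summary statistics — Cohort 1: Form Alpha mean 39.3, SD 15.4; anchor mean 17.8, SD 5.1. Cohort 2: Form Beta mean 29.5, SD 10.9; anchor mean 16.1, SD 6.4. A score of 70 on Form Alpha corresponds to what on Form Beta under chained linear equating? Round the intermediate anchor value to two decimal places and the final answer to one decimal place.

49.7

Form Alpha → anchor (Cohort 1): v = (5.1/15.4)(70 − 39.3) + 17.8 = 27.97
anchor → Form Beta (Cohort 2): y = (10.9/6.4)(27.97 − 16.1) + 29.5 = 49.7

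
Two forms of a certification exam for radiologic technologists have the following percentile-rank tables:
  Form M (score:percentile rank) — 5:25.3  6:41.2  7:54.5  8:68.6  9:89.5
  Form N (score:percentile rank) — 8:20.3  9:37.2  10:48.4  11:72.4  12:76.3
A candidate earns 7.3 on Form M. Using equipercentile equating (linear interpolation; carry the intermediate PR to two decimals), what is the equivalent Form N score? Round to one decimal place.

PR of 7.3 on Form M: 54.5 + (7.3 − 7)/(8 − 7) × (68.6 − 54.5) = 58.73
On Form N, PR 58.73 falls between score 10 (PR 48.4) and 11 (PR 72.4).
Interpolate: 10 + (58.73 − 48.4)/(72.4 − 48.4) × (11 − 10) = 10.4

10.4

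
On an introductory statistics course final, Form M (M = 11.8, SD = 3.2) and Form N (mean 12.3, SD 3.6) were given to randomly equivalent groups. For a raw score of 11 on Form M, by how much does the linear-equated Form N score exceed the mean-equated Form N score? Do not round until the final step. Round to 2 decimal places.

-0.10

Mean-equated: 11 + (12.3 − 11.8) = 11.50
Linear-equated: (3.6/3.2)(11 − 11.8) + 12.3 = 11.400
Difference = 11.400 − 11.50 = -0.10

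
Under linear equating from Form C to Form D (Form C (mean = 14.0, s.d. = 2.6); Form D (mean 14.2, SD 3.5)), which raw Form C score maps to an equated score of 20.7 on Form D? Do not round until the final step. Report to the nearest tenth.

Invert y = (SD_Y/SD_X)(x − M_X) + M_Y:
x = (SD_X/SD_Y)(y − M_Y) + M_X = (2.6/3.5)(20.7 − 14.2) + 14.0
x = 0.742857 × 6.500 + 14.0 = 18.8

18.8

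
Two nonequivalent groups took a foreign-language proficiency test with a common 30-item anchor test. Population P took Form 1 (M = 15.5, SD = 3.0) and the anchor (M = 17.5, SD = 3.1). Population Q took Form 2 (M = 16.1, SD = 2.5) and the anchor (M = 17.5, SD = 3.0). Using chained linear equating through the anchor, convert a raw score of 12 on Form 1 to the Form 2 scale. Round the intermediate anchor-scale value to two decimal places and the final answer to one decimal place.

Form 1 → anchor (Population P): v = (3.1/3.0)(12 − 15.5) + 17.5 = 13.88
anchor → Form 2 (Population Q): y = (2.5/3.0)(13.88 − 17.5) + 16.1 = 13.1

13.1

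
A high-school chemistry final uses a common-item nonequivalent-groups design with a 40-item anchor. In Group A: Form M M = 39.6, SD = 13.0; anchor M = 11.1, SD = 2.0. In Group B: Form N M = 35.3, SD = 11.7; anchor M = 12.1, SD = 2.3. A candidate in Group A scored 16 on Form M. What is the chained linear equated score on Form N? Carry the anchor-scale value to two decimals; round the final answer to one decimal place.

11.7

Form M → anchor (Group A): v = (2.0/13.0)(16 − 39.6) + 11.1 = 7.47
anchor → Form N (Group B): y = (11.7/2.3)(7.47 − 12.1) + 35.3 = 11.7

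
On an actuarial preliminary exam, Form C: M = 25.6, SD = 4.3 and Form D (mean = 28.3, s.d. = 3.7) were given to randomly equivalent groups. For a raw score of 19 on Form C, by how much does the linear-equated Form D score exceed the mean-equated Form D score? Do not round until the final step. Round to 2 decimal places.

0.92

Mean-equated: 19 + (28.3 − 25.6) = 21.70
Linear-equated: (3.7/4.3)(19 − 25.6) + 28.3 = 22.621
Difference = 22.621 − 21.70 = 0.92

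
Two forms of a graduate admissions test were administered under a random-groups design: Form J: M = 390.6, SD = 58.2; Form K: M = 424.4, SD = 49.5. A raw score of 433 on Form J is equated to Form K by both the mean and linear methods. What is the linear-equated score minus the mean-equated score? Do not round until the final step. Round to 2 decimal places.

-6.34

Mean-equated: 433 + (424.4 − 390.6) = 466.80
Linear-equated: (49.5/58.2)(433 − 390.6) + 424.4 = 460.462
Difference = 460.462 − 466.80 = -6.34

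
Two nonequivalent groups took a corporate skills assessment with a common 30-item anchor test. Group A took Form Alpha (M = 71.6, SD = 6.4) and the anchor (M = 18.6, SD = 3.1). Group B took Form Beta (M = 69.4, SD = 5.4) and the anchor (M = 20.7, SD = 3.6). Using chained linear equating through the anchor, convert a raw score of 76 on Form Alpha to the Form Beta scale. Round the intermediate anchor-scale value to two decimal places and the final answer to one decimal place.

Form Alpha → anchor (Group A): v = (3.1/6.4)(76 − 71.6) + 18.6 = 20.73
anchor → Form Beta (Group B): y = (5.4/3.6)(20.73 − 20.7) + 69.4 = 69.4

69.4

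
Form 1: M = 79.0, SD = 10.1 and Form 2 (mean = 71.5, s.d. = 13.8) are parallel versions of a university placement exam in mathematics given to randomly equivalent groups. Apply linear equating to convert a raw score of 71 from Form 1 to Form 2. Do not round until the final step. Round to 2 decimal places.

60.57

Linear equating: y = (SD_Y/SD_X)(x − M_X) + M_Y
y = (13.8/10.1)(71 − 79.0) + 71.5
y = 1.366337 × -8.0 + 71.5 = -10.9307 + 71.5 = 60.57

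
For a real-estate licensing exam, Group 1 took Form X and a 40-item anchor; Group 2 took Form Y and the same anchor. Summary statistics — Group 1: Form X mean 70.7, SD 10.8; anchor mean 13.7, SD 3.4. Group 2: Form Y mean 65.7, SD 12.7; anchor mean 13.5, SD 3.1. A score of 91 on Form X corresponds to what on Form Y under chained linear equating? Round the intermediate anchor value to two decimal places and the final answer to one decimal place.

Form X → anchor (Group 1): v = (3.4/10.8)(91 − 70.7) + 13.7 = 20.09
anchor → Form Y (Group 2): y = (12.7/3.1)(20.09 − 13.5) + 65.7 = 92.7

92.7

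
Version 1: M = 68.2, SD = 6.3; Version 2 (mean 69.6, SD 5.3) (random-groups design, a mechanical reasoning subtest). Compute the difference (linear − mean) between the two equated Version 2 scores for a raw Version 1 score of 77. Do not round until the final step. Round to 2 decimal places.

-1.40

Mean-equated: 77 + (69.6 − 68.2) = 78.40
Linear-equated: (5.3/6.3)(77 − 68.2) + 69.6 = 77.003
Difference = 77.003 − 78.40 = -1.40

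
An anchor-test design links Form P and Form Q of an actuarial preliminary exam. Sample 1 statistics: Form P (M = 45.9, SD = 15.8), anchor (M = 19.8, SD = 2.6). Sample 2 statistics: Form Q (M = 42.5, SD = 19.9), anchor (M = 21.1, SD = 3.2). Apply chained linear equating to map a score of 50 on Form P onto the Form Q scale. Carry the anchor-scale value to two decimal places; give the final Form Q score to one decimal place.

Form P → anchor (Sample 1): v = (2.6/15.8)(50 − 45.9) + 19.8 = 20.47
anchor → Form Q (Sample 2): y = (19.9/3.2)(20.47 − 21.1) + 42.5 = 38.6

38.6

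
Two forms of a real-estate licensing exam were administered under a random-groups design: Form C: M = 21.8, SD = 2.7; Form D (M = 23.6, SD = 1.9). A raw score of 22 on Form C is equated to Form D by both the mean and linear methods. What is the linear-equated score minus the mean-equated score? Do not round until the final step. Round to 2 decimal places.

-0.06

Mean-equated: 22 + (23.6 − 21.8) = 23.80
Linear-equated: (1.9/2.7)(22 − 21.8) + 23.6 = 23.741
Difference = 23.741 − 23.80 = -0.06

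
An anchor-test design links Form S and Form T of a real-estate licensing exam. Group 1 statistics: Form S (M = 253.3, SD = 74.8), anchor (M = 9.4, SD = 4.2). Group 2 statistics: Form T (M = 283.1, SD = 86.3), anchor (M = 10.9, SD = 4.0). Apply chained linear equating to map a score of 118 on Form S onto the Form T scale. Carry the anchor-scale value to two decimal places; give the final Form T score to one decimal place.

86.8

Form S → anchor (Group 1): v = (4.2/74.8)(118 − 253.3) + 9.4 = 1.80
anchor → Form T (Group 2): y = (86.3/4.0)(1.80 − 10.9) + 283.1 = 86.8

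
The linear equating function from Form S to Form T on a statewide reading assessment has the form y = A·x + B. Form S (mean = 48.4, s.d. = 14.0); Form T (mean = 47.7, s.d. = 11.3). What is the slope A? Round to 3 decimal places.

A = SD_Y / SD_X = 11.3 / 14.0 = 0.807

0.807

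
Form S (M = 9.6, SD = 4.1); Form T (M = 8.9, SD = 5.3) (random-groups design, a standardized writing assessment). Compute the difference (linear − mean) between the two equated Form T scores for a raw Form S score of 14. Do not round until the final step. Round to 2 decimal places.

Mean-equated: 14 + (8.9 − 9.6) = 13.30
Linear-equated: (5.3/4.1)(14 − 9.6) + 8.9 = 14.588
Difference = 14.588 − 13.30 = 1.29

1.29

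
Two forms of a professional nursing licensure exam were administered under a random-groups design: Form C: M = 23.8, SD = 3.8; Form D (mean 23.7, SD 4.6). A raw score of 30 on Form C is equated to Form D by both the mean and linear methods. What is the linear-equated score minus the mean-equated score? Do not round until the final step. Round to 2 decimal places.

Mean-equated: 30 + (23.7 − 23.8) = 29.90
Linear-equated: (4.6/3.8)(30 − 23.8) + 23.7 = 31.205
Difference = 31.205 − 29.90 = 1.31

1.31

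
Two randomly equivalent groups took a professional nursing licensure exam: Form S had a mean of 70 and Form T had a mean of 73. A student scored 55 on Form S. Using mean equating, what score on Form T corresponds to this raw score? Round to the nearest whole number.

58

Mean equating: y = x + (M_Y − M_X) = 55 + (73 − 70) = 58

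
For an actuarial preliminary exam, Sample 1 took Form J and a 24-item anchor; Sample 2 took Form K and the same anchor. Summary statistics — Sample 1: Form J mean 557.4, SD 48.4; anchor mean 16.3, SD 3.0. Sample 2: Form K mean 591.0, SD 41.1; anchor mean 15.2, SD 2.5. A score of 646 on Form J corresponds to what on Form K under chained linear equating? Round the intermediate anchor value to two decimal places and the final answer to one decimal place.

699.3

Form J → anchor (Sample 1): v = (3.0/48.4)(646 − 557.4) + 16.3 = 21.79
anchor → Form K (Sample 2): y = (41.1/2.5)(21.79 − 15.2) + 591.0 = 699.3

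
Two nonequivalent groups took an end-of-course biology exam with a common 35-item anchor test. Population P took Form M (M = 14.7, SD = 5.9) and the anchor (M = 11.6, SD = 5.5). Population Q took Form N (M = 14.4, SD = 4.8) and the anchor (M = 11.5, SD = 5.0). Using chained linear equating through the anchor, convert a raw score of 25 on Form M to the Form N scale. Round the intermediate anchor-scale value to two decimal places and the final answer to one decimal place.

23.7

Form M → anchor (Population P): v = (5.5/5.9)(25 − 14.7) + 11.6 = 21.20
anchor → Form N (Population Q): y = (4.8/5.0)(21.20 − 11.5) + 14.4 = 23.7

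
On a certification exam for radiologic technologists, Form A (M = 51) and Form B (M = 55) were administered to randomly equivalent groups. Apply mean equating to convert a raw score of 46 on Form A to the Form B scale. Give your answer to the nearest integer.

Mean equating: y = x + (M_Y − M_X) = 46 + (55 − 51) = 50

50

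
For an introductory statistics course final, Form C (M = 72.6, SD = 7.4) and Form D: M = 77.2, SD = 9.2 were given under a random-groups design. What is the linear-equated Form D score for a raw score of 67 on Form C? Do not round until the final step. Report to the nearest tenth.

Linear equating: y = (SD_Y/SD_X)(x − M_X) + M_Y
y = (9.2/7.4)(67 − 72.6) + 77.2
y = 1.243243 × -5.6 + 77.2 = -6.9622 + 77.2 = 70.2

70.2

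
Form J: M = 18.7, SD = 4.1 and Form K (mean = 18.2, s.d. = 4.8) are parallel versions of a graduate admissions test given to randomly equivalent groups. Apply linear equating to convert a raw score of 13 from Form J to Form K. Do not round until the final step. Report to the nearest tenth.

Linear equating: y = (SD_Y/SD_X)(x − M_X) + M_Y
y = (4.8/4.1)(13 − 18.7) + 18.2
y = 1.170732 × -5.7 + 18.2 = -6.6732 + 18.2 = 11.5

11.5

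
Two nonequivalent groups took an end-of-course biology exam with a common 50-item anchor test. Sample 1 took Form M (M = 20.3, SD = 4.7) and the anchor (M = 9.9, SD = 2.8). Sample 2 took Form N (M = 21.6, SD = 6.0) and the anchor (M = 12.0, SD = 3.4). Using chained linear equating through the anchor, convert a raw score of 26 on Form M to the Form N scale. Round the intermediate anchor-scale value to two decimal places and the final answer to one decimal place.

Form M → anchor (Sample 1): v = (2.8/4.7)(26 − 20.3) + 9.9 = 13.30
anchor → Form N (Sample 2): y = (6.0/3.4)(13.30 − 12.0) + 21.6 = 23.9

23.9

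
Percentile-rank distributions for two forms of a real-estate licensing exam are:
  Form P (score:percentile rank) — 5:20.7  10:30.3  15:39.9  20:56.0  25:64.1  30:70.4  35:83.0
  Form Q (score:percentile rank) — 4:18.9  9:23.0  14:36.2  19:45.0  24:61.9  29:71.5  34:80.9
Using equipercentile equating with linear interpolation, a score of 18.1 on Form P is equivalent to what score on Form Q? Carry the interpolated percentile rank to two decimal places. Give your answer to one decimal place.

20.4

PR of 18.1 on Form P: 39.9 + (18.1 − 15)/(20 − 15) × (56.0 − 39.9) = 49.88
On Form Q, PR 49.88 falls between score 19 (PR 45.0) and 24 (PR 61.9).
Interpolate: 19 + (49.88 − 45.0)/(61.9 − 45.0) × (24 − 19) = 20.4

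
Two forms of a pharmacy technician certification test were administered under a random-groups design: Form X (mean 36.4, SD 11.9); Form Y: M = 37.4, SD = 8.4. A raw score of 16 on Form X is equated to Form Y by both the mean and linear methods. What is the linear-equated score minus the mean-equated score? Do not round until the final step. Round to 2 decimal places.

6.00

Mean-equated: 16 + (37.4 − 36.4) = 17.00
Linear-equated: (8.4/11.9)(16 − 36.4) + 37.4 = 23.000
Difference = 23.000 − 17.00 = 6.00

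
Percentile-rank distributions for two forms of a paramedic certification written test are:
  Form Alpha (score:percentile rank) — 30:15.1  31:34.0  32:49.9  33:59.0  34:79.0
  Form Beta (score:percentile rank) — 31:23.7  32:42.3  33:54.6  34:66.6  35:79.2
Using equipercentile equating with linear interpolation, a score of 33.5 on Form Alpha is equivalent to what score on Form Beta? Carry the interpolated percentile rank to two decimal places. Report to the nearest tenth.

34.2

PR of 33.5 on Form Alpha: 59.0 + (33.5 − 33)/(34 − 33) × (79.0 − 59.0) = 69.00
On Form Beta, PR 69.00 falls between score 34 (PR 66.6) and 35 (PR 79.2).
Interpolate: 34 + (69.00 − 66.6)/(79.2 − 66.6) × (35 − 34) = 34.2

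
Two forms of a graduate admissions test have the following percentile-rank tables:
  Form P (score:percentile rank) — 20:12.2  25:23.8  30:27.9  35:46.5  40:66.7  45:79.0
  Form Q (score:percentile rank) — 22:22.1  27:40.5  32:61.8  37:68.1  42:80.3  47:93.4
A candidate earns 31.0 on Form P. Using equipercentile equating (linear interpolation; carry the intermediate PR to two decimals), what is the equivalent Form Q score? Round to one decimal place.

24.6

PR of 31.0 on Form P: 27.9 + (31.0 − 30)/(35 − 30) × (46.5 − 27.9) = 31.62
On Form Q, PR 31.62 falls between score 22 (PR 22.1) and 27 (PR 40.5).
Interpolate: 22 + (31.62 − 22.1)/(40.5 − 22.1) × (27 − 22) = 24.6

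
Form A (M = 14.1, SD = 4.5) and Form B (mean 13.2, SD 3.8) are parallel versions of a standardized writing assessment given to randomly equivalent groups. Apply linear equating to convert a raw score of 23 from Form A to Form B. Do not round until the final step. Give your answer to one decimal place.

Linear equating: y = (SD_Y/SD_X)(x − M_X) + M_Y
y = (3.8/4.5)(23 − 14.1) + 13.2
y = 0.844444 × 8.9 + 13.2 = 7.5156 + 13.2 = 20.7

20.7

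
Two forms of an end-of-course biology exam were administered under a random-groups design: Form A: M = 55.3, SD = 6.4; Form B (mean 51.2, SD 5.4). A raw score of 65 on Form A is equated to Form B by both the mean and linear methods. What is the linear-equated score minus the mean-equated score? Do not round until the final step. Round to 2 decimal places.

-1.52

Mean-equated: 65 + (51.2 − 55.3) = 60.90
Linear-equated: (5.4/6.4)(65 − 55.3) + 51.2 = 59.384
Difference = 59.384 − 60.90 = -1.52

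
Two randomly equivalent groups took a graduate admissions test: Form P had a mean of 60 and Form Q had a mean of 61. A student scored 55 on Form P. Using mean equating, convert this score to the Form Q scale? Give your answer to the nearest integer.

Mean equating: y = x + (M_Y − M_X) = 55 + (61 − 60) = 56

56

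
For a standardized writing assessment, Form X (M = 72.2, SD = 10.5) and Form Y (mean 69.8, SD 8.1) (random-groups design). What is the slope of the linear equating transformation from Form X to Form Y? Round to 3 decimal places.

A = SD_Y / SD_X = 8.1 / 10.5 = 0.771

0.771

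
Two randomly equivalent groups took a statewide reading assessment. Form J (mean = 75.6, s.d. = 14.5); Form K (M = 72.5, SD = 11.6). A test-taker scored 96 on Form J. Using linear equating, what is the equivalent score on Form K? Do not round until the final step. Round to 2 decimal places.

Linear equating: y = (SD_Y/SD_X)(x − M_X) + M_Y
y = (11.6/14.5)(96 − 75.6) + 72.5
y = 0.800000 × 20.4 + 72.5 = 16.3200 + 72.5 = 88.82

88.82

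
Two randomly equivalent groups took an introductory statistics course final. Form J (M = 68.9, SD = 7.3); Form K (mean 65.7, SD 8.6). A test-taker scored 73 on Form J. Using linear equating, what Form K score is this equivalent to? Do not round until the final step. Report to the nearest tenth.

Linear equating: y = (SD_Y/SD_X)(x − M_X) + M_Y
y = (8.6/7.3)(73 − 68.9) + 65.7
y = 1.178082 × 4.1 + 65.7 = 4.8301 + 65.7 = 70.5

70.5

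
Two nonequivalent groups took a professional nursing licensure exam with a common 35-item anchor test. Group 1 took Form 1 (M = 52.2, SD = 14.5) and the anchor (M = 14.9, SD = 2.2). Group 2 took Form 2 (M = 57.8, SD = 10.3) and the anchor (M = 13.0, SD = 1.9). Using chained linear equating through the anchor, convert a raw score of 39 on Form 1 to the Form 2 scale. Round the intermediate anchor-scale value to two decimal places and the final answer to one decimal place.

57.3

Form 1 → anchor (Group 1): v = (2.2/14.5)(39 − 52.2) + 14.9 = 12.90
anchor → Form 2 (Group 2): y = (10.3/1.9)(12.90 − 13.0) + 57.8 = 57.3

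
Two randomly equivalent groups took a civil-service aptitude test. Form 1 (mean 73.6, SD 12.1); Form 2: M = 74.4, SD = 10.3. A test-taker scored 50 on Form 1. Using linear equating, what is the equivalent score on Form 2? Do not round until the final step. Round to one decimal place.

Linear equating: y = (SD_Y/SD_X)(x − M_X) + M_Y
y = (10.3/12.1)(50 − 73.6) + 74.4
y = 0.851240 × -23.6 + 74.4 = -20.0893 + 74.4 = 54.3

54.3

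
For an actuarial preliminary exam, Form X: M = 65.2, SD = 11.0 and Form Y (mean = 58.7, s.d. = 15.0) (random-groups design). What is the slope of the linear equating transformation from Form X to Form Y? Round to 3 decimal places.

1.364

A = SD_Y / SD_X = 15.0 / 11.0 = 1.364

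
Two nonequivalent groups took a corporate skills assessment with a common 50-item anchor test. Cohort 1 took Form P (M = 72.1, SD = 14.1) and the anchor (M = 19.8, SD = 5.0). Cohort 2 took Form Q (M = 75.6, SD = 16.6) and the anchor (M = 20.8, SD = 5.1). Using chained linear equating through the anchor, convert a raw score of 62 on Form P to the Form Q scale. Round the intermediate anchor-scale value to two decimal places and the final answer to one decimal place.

60.7

Form P → anchor (Cohort 1): v = (5.0/14.1)(62 − 72.1) + 19.8 = 16.22
anchor → Form Q (Cohort 2): y = (16.6/5.1)(16.22 − 20.8) + 75.6 = 60.7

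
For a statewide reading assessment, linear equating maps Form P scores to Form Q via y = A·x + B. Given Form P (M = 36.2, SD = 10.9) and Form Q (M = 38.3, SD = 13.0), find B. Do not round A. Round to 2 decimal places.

A = SD_Y / SD_X = 13.0 / 10.9 = 1.192661
B = M_Y − A·M_X = 38.3 − 1.192661 × 36.2 = -4.87

-4.87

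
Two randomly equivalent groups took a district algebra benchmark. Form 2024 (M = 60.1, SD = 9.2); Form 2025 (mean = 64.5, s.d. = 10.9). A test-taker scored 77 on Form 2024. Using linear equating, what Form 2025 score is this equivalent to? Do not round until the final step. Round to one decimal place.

84.5

Linear equating: y = (SD_Y/SD_X)(x − M_X) + M_Y
y = (10.9/9.2)(77 − 60.1) + 64.5
y = 1.184783 × 16.9 + 64.5 = 20.0228 + 64.5 = 84.5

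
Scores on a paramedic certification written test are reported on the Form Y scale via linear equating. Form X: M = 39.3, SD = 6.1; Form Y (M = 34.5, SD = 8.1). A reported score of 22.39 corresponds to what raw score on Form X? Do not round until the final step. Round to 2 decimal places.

30.18

Invert y = (SD_Y/SD_X)(x − M_X) + M_Y:
x = (SD_X/SD_Y)(y − M_Y) + M_X = (6.1/8.1)(22.39 − 34.5) + 39.3
x = 0.753086 × -12.110 + 39.3 = 30.18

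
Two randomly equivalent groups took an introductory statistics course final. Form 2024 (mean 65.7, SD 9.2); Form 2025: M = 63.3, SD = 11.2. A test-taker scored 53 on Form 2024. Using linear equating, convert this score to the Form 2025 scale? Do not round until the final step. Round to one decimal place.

Linear equating: y = (SD_Y/SD_X)(x − M_X) + M_Y
y = (11.2/9.2)(53 − 65.7) + 63.3
y = 1.217391 × -12.7 + 63.3 = -15.4609 + 63.3 = 47.8

47.8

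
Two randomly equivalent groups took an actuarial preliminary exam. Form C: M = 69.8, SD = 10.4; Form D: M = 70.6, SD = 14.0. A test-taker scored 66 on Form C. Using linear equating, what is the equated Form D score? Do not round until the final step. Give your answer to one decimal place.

Linear equating: y = (SD_Y/SD_X)(x − M_X) + M_Y
y = (14.0/10.4)(66 − 69.8) + 70.6
y = 1.346154 × -3.8 + 70.6 = -5.1154 + 70.6 = 65.5

65.5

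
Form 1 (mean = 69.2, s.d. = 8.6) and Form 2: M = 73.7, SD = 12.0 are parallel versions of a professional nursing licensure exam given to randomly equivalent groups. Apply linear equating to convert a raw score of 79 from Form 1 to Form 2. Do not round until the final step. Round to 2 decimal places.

87.37

Linear equating: y = (SD_Y/SD_X)(x − M_X) + M_Y
y = (12.0/8.6)(79 − 69.2) + 73.7
y = 1.395349 × 9.8 + 73.7 = 13.6744 + 73.7 = 87.37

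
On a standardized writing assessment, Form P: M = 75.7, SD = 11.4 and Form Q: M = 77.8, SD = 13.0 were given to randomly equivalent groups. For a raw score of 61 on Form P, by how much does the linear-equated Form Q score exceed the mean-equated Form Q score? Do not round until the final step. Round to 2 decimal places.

Mean-equated: 61 + (77.8 − 75.7) = 63.10
Linear-equated: (13.0/11.4)(61 − 75.7) + 77.8 = 61.037
Difference = 61.037 − 63.10 = -2.06

-2.06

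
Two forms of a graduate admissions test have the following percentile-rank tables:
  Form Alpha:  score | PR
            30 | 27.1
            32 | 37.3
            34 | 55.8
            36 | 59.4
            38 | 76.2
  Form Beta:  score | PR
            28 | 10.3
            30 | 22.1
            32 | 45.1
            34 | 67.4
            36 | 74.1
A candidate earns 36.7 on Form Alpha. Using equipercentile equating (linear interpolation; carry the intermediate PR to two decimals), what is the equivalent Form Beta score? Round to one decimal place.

PR of 36.7 on Form Alpha: 59.4 + (36.7 − 36)/(38 − 36) × (76.2 − 59.4) = 65.28
On Form Beta, PR 65.28 falls between score 32 (PR 45.1) and 34 (PR 67.4).
Interpolate: 32 + (65.28 − 45.1)/(67.4 − 45.1) × (34 − 32) = 33.8

33.8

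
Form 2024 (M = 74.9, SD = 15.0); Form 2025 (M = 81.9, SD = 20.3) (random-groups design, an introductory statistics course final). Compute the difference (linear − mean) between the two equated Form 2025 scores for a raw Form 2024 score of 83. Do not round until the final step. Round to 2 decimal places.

2.86

Mean-equated: 83 + (81.9 − 74.9) = 90.00
Linear-equated: (20.3/15.0)(83 − 74.9) + 81.9 = 92.862
Difference = 92.862 − 90.00 = 2.86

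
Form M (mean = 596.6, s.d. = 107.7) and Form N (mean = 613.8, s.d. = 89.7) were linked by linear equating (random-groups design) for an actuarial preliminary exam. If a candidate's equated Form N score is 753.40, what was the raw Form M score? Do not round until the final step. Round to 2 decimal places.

Invert y = (SD_Y/SD_X)(x − M_X) + M_Y:
x = (SD_X/SD_Y)(y − M_Y) + M_X = (107.7/89.7)(753.40 − 613.8) + 596.6
x = 1.200669 × 139.600 + 596.6 = 764.21

764.21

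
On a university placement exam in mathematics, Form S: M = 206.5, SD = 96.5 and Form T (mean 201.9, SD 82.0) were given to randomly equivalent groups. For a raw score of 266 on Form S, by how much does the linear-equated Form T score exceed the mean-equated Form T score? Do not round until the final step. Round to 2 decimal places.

Mean-equated: 266 + (201.9 − 206.5) = 261.40
Linear-equated: (82.0/96.5)(266 − 206.5) + 201.9 = 252.460
Difference = 252.460 − 261.40 = -8.94

-8.94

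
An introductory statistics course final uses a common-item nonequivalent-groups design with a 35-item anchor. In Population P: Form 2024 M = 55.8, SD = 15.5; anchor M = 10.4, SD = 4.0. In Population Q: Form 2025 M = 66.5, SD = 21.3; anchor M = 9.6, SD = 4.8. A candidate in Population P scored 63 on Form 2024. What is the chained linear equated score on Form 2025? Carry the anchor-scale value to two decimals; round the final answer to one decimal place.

78.3

Form 2024 → anchor (Population P): v = (4.0/15.5)(63 − 55.8) + 10.4 = 12.26
anchor → Form 2025 (Population Q): y = (21.3/4.8)(12.26 − 9.6) + 66.5 = 78.3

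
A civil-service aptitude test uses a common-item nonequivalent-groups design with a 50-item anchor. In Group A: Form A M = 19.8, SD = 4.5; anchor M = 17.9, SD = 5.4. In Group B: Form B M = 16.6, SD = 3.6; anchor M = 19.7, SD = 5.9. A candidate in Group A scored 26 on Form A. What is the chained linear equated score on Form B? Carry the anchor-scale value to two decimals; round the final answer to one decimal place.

20.0

Form A → anchor (Group A): v = (5.4/4.5)(26 − 19.8) + 17.9 = 25.34
anchor → Form B (Group B): y = (3.6/5.9)(25.34 − 19.7) + 16.6 = 20.0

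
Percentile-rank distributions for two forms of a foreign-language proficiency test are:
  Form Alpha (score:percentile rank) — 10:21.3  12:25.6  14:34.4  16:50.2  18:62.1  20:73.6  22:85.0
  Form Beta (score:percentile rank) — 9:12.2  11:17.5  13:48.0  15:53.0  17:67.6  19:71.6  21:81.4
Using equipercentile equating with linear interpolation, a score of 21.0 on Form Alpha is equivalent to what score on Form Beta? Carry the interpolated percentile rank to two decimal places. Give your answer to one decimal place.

PR of 21.0 on Form Alpha: 73.6 + (21.0 − 20)/(22 − 20) × (85.0 − 73.6) = 79.30
On Form Beta, PR 79.30 falls between score 19 (PR 71.6) and 21 (PR 81.4).
Interpolate: 19 + (79.30 − 71.6)/(81.4 − 71.6) × (21 − 19) = 20.6

20.6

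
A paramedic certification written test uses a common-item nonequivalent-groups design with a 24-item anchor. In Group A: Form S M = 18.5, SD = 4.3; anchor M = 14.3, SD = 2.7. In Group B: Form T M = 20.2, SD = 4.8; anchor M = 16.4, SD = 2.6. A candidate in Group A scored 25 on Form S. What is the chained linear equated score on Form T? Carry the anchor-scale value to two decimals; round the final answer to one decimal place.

23.9

Form S → anchor (Group A): v = (2.7/4.3)(25 − 18.5) + 14.3 = 18.38
anchor → Form T (Group B): y = (4.8/2.6)(18.38 − 16.4) + 20.2 = 23.9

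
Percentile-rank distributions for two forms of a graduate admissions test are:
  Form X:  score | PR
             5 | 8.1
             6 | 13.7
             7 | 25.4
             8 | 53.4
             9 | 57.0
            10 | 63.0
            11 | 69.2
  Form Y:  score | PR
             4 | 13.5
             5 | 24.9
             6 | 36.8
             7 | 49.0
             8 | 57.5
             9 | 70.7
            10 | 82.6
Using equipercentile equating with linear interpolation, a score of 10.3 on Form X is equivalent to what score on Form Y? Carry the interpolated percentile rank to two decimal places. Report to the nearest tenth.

PR of 10.3 on Form X: 63.0 + (10.3 − 10)/(11 − 10) × (69.2 − 63.0) = 64.86
On Form Y, PR 64.86 falls between score 8 (PR 57.5) and 9 (PR 70.7).
Interpolate: 8 + (64.86 − 57.5)/(70.7 − 57.5) × (9 − 8) = 8.6

8.6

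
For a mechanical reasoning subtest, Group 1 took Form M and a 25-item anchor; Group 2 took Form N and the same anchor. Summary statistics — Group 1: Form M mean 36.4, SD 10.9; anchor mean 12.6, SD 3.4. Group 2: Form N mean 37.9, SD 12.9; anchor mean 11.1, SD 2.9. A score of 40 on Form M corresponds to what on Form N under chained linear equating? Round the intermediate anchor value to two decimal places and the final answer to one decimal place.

49.6

Form M → anchor (Group 1): v = (3.4/10.9)(40 − 36.4) + 12.6 = 13.72
anchor → Form N (Group 2): y = (12.9/2.9)(13.72 − 11.1) + 37.9 = 49.6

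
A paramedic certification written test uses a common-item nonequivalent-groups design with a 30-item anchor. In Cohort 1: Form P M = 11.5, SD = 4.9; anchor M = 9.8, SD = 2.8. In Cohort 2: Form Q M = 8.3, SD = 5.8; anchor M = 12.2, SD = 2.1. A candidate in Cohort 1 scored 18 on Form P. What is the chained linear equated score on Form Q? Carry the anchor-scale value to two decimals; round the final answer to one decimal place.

11.9

Form P → anchor (Cohort 1): v = (2.8/4.9)(18 − 11.5) + 9.8 = 13.51
anchor → Form Q (Cohort 2): y = (5.8/2.1)(13.51 − 12.2) + 8.3 = 11.9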